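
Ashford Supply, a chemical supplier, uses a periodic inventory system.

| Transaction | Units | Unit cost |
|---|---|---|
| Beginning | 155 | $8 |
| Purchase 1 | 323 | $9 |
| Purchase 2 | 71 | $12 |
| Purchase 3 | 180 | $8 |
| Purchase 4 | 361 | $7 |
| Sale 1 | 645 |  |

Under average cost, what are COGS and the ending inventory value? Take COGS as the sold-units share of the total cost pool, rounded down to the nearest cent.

Sale 1, sell 645: 645/1090 × $8,966.00 → $5,305.56
Ending inventory (cost pool remaining) = $3,660.44

COGS = $5,305.56; ending inventory = $3,660.44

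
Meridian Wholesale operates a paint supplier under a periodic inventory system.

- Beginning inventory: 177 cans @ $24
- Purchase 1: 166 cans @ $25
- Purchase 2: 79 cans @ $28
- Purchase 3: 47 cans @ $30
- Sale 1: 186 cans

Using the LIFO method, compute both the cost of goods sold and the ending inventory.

COGS = $5,122; ending inventory = $6,898

Sale 1 (186) [LIFO — newest first]: 47 @ $30 + 79 @ $28 + 60 @ $25 = $5,122
Ending inventory: 177 @ $24 + 106 @ $25 = $6,898
Check: goods available $12,020 = COGS $5,122 + ending $6,898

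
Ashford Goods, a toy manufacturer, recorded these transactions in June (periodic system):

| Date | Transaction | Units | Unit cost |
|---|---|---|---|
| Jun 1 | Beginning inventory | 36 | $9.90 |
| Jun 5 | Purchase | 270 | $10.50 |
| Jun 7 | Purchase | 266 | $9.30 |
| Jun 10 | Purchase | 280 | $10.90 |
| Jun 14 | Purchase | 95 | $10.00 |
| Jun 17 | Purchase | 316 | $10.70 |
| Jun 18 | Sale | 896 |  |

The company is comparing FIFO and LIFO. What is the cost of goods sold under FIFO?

FIFO COGS: 36 @ $9.90 + 270 @ $10.50 + 266 @ $9.30 + 280 @ $10.90 + 44 @ $10.00 = $9,157.20
LIFO COGS: 316 @ $10.70 + 95 @ $10.00 + 280 @ $10.90 + 205 @ $9.30 = $9,289.70

COGS = $9,157.20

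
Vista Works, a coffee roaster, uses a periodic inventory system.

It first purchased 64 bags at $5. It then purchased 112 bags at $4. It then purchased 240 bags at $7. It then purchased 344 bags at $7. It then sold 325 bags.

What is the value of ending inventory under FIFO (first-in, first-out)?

Ending inventory = $3,045

Sale 1 (325) [FIFO — oldest first]: 64 @ $5 + 112 @ $4 + 149 @ $7 = $1,811
Ending inventory: 91 @ $7 + 344 @ $7 = $3,045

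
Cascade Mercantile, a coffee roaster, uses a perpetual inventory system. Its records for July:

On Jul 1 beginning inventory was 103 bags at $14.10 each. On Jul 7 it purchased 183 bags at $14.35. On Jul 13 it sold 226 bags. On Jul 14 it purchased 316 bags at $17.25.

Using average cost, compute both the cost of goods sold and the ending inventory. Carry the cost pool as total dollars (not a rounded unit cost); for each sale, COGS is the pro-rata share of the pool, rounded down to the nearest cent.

COGS = $3,222.75; ending inventory = $6,306.60

After Jul 1: 103 on hand, pool $1,452.30 (≈ $14.1000 each)
After Jul 7: 286 on hand, pool $4,078.35 (≈ $14.2600 each)
Jul 13, sell 226: 226/286 × $4,078.35 → $3,222.75
After Jul 14: 376 on hand, pool $6,306.60 (≈ $16.7729 each)
Ending inventory (cost pool remaining) = $6,306.60
Check: goods available $9,529.35 = COGS $3,222.75 + ending $6,306.60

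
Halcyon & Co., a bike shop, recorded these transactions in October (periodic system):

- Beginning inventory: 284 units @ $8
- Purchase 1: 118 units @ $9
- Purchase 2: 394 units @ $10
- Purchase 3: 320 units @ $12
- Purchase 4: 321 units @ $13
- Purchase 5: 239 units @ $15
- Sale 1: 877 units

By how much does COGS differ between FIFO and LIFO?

$3,316

FIFO COGS: 284 @ $8 + 118 @ $9 + 394 @ $10 + 81 @ $12 = $8,246
LIFO COGS: 239 @ $15 + 321 @ $13 + 317 @ $12 = $11,562
Difference = |$8,246 − $11,562| = $3,316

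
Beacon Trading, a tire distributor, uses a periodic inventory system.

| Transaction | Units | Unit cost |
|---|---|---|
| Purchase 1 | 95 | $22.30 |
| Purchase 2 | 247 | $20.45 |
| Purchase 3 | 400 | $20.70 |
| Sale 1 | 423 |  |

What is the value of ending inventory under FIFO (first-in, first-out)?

Ending inventory = $6,603.30

Sale 1 (423) [FIFO — oldest first]: 95 @ $22.30 + 247 @ $20.45 + 81 @ $20.70 = $8,846.35
Ending inventory: 319 @ $20.70 = $6,603.30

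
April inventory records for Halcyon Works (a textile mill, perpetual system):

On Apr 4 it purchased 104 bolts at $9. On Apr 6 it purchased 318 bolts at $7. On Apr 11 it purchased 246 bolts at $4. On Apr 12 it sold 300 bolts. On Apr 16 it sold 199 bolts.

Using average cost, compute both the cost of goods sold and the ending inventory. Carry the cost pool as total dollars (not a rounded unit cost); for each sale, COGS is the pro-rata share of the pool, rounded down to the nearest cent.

COGS = $3,097.08; ending inventory = $1,048.92

After Apr 4: 104 on hand, pool $936.00 (≈ $9.0000 each)
After Apr 6: 422 on hand, pool $3,162.00 (≈ $7.4929 each)
After Apr 11: 668 on hand, pool $4,146.00 (≈ $6.2066 each)
Apr 12, sell 300: 300/668 × $4,146.00 → $1,861.97
Apr 16, sell 199: 199/368 × $2,284.03 → $1,235.11
Total COGS = $1,861.97 + $1,235.11 = $3,097.08
Ending inventory (cost pool remaining) = $1,048.92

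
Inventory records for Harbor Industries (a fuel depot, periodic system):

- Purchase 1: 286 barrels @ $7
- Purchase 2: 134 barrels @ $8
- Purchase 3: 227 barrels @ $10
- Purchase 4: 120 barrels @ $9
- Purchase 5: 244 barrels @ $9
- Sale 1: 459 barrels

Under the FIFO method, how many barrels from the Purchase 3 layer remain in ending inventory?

188

Sale 1 (459) [FIFO — oldest first]: 286 @ $7 + 134 @ $8 + 39 @ $10 = $3,464
Ending inventory: 188 @ $10 + 120 @ $9 + 244 @ $9 = $5,156
Check: goods available $8,620 = COGS $3,464 + ending $5,156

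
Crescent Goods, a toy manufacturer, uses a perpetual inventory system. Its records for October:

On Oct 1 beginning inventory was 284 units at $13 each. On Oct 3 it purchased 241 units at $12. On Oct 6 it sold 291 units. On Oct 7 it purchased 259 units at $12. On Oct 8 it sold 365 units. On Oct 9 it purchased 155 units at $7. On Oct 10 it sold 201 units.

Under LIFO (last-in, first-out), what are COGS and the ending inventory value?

COGS = $9,711; ending inventory = $1,066

Oct 6, 291 sold [LIFO — newest first]: 241 @ $12 + 50 @ $13 = $3,542
Oct 8, 365 sold [LIFO — newest first]: 259 @ $12 + 106 @ $13 = $4,486
Oct 10, 201 sold [LIFO — newest first]: 155 @ $7 + 46 @ $13 = $1,683
Total COGS = $3,542 + $4,486 + $1,683 = $9,711
Ending inventory: 82 @ $13 = $1,066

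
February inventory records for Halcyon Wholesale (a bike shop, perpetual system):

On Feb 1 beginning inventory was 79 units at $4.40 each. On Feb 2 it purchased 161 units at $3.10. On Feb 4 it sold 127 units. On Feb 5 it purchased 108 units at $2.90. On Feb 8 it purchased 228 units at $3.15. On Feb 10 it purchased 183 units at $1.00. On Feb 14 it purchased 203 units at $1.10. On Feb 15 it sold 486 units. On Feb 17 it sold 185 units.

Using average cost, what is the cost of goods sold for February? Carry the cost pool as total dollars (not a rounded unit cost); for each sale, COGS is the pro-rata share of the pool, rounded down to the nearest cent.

COGS = $1,923.72

After Feb 1: 79 on hand, pool $347.60 (≈ $4.4000 each)
After Feb 2: 240 on hand, pool $846.70 (≈ $3.5279 each)
Feb 4, sell 127: 127/240 × $846.70 → $448.04
After Feb 5: 221 on hand, pool $711.86 (≈ $3.2211 each)
After Feb 8: 449 on hand, pool $1,430.06 (≈ $3.1850 each)
After Feb 10: 632 on hand, pool $1,613.06 (≈ $2.5523 each)
After Feb 14: 835 on hand, pool $1,836.36 (≈ $2.1992 each)
Feb 15, sell 486: 486/835 × $1,836.36 → $1,068.82
Feb 17, sell 185: 185/349 × $767.54 → $406.86
Total COGS = $448.04 + $1,068.82 + $406.86 = $1,923.72
Ending inventory (cost pool remaining) = $360.68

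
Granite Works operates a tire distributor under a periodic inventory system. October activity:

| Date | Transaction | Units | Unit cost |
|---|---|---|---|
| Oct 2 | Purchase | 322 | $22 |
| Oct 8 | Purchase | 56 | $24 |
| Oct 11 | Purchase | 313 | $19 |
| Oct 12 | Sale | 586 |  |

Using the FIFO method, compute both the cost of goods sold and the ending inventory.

Oct 12, 586 sold [FIFO — oldest first]: 322 @ $22 + 56 @ $24 + 208 @ $19 = $12,380
Ending inventory: 105 @ $19 = $1,995

COGS = $12,380; ending inventory = $1,995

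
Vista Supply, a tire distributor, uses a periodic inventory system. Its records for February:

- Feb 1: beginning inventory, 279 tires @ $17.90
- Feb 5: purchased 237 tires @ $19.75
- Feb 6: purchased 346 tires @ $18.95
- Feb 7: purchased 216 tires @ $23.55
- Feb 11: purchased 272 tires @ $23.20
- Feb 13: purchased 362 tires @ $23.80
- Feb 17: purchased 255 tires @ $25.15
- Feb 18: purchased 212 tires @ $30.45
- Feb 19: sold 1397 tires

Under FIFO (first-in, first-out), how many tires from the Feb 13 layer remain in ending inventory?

Feb 19, 1397 sold [FIFO — oldest first]: 279 @ $17.90 + 237 @ $19.75 + 346 @ $18.95 + 216 @ $23.55 + 272 @ $23.20 + 47 @ $23.80 = $28,747.35
Ending inventory: 315 @ $23.80 + 255 @ $25.15 + 212 @ $30.45 = $20,365.65

315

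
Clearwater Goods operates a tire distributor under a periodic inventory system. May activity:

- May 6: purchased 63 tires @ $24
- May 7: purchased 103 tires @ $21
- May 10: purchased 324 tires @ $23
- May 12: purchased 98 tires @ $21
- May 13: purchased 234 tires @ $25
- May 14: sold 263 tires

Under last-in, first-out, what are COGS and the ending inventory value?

COGS = $6,459; ending inventory = $12,576

May 14, 263 sold [LIFO — newest first]: 234 @ $25 + 29 @ $21 = $6,459
Ending inventory: 63 @ $24 + 103 @ $21 + 324 @ $23 + 69 @ $21 = $12,576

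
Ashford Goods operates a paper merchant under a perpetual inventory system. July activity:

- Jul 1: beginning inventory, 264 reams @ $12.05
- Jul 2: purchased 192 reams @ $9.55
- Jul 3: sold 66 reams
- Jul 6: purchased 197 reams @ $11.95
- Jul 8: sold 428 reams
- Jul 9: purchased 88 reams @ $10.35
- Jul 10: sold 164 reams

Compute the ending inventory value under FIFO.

Jul 3, 66 sold [FIFO — oldest first]: 66 @ $12.05 = $795.30
Jul 8, 428 sold [FIFO — oldest first]: 198 @ $12.05 + 192 @ $9.55 + 38 @ $11.95 = $4,673.60
Jul 10, 164 sold [FIFO — oldest first]: 159 @ $11.95 + 5 @ $10.35 = $1,951.80
Total COGS = $795.30 + $4,673.60 + $1,951.80 = $7,420.70
Ending inventory: 83 @ $10.35 = $859.05
Check: goods available $8,279.75 = COGS $7,420.70 + ending $859.05

Ending inventory = $859.05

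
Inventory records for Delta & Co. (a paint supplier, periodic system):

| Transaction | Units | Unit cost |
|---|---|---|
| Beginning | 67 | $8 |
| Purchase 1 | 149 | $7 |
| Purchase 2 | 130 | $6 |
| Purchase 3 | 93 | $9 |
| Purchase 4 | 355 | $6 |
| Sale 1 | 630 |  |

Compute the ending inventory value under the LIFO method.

Sale 1 (630) [LIFO — newest first]: 355 @ $6 + 93 @ $9 + 130 @ $6 + 52 @ $7 = $4,111
Ending inventory: 67 @ $8 + 97 @ $7 = $1,215

Ending inventory = $1,215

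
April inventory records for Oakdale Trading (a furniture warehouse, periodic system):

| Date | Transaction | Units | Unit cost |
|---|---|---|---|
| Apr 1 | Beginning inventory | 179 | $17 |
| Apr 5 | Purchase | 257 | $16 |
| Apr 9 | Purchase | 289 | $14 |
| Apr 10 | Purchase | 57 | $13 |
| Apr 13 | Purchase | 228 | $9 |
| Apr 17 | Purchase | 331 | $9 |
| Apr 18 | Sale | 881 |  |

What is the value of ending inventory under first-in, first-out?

Ending inventory = $4,140

Apr 18, 881 sold [FIFO — oldest first]: 179 @ $17 + 257 @ $16 + 289 @ $14 + 57 @ $13 + 99 @ $9 = $12,833
Ending inventory: 129 @ $9 + 331 @ $9 = $4,140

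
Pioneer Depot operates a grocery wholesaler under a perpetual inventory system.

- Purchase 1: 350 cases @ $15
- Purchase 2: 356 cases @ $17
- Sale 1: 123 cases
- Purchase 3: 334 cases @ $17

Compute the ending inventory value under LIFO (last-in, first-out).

Ending inventory = $14,889

Sale 1 (123) [LIFO — newest first]: 123 @ $17 = $2,091
Ending inventory: 350 @ $15 + 233 @ $17 + 334 @ $17 = $14,889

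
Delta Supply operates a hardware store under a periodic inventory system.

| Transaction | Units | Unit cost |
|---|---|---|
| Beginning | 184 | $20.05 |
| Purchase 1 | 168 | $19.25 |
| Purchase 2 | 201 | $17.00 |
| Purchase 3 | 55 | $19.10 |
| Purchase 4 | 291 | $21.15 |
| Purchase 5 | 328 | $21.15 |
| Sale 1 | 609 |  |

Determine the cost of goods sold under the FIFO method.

COGS = $11,411.85

Sale 1 (609) [FIFO — oldest first]: 184 @ $20.05 + 168 @ $19.25 + 201 @ $17.00 + 55 @ $19.10 + 1 @ $21.15 = $11,411.85
Ending inventory: 290 @ $21.15 + 328 @ $21.15 = $13,070.70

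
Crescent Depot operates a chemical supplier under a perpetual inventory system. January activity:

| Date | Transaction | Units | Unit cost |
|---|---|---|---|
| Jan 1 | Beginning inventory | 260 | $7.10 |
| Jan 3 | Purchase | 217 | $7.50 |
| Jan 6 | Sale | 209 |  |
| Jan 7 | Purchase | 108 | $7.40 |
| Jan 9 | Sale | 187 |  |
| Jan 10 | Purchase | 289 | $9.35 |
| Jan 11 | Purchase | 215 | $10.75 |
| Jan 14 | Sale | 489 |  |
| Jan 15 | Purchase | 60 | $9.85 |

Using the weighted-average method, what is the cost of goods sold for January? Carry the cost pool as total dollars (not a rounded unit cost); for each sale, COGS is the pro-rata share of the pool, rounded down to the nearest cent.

After Jan 1: 260 on hand, pool $1,846.00 (≈ $7.1000 each)
After Jan 3: 477 on hand, pool $3,473.50 (≈ $7.2820 each)
Jan 6, sell 209: 209/477 × $3,473.50 → $1,521.93
After Jan 7: 376 on hand, pool $2,750.77 (≈ $7.3159 each)
Jan 9, sell 187: 187/376 × $2,750.77 → $1,368.06
After Jan 10: 478 on hand, pool $4,084.86 (≈ $8.5457 each)
After Jan 11: 693 on hand, pool $6,396.11 (≈ $9.2296 each)
Jan 14, sell 489: 489/693 × $6,396.11 → $4,513.27
After Jan 15: 264 on hand, pool $2,473.84 (≈ $9.3706 each)
Total COGS = $1,521.93 + $1,368.06 + $4,513.27 = $7,403.26
Ending inventory (cost pool remaining) = $2,473.84

COGS = $7,403.26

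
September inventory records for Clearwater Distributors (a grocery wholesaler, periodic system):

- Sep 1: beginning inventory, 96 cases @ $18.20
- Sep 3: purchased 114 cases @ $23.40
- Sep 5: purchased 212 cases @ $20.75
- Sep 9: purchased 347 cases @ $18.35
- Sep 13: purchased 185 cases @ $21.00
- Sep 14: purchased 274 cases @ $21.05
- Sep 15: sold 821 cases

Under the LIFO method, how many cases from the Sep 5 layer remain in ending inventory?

197

Sep 15, 821 sold [LIFO — newest first]: 274 @ $21.05 + 185 @ $21.00 + 347 @ $18.35 + 15 @ $20.75 = $16,331.40
Ending inventory: 96 @ $18.20 + 114 @ $23.40 + 197 @ $20.75 = $8,502.55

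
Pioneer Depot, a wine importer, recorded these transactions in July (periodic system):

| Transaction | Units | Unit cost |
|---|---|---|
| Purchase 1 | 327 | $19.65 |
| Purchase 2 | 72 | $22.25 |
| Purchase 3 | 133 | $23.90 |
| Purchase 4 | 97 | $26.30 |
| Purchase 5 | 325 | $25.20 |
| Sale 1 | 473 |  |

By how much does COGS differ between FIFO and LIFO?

FIFO COGS: 327 @ $19.65 + 72 @ $22.25 + 74 @ $23.90 = $9,796.15
LIFO COGS: 325 @ $25.20 + 97 @ $26.30 + 51 @ $23.90 = $11,960.00
Difference = |$9,796.15 − $11,960.00| = $2,163.85

$2,163.85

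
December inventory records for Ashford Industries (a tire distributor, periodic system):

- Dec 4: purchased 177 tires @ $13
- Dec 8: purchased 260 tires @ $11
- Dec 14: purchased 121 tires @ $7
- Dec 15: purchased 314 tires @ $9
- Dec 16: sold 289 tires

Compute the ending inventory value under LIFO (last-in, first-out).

Ending inventory = $6,233

Dec 16, 289 sold [LIFO — newest first]: 289 @ $9 = $2,601
Ending inventory: 177 @ $13 + 260 @ $11 + 121 @ $7 + 25 @ $9 = $6,233
Check: goods available $8,834 = COGS $2,601 + ending $6,233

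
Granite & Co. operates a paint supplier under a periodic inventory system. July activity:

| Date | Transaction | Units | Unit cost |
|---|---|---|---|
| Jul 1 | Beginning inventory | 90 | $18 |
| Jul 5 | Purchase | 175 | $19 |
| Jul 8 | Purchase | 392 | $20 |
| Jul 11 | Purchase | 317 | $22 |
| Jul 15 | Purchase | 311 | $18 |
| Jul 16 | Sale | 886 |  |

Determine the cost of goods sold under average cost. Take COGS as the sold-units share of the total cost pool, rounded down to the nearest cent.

COGS = $17,483.50

Jul 16, sell 886: 886/1285 × $25,357.00 → $17,483.50
Ending inventory (cost pool remaining) = $7,873.50
Check: goods available $25,357.00 = COGS $17,483.50 + ending $7,873.50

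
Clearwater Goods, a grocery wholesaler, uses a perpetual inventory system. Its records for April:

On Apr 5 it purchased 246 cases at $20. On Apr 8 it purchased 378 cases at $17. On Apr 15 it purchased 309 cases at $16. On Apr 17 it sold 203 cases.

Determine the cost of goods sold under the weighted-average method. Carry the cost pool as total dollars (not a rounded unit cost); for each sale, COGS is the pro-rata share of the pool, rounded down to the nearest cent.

After Apr 5: 246 on hand, pool $4,920.00 (≈ $20.0000 each)
After Apr 8: 624 on hand, pool $11,346.00 (≈ $18.1827 each)
After Apr 15: 933 on hand, pool $16,290.00 (≈ $17.4598 each)
Apr 17, sell 203: 203/933 × $16,290.00 → $3,544.34
Ending inventory (cost pool remaining) = $12,745.66
Check: goods available $16,290.00 = COGS $3,544.34 + ending $12,745.66

COGS = $3,544.34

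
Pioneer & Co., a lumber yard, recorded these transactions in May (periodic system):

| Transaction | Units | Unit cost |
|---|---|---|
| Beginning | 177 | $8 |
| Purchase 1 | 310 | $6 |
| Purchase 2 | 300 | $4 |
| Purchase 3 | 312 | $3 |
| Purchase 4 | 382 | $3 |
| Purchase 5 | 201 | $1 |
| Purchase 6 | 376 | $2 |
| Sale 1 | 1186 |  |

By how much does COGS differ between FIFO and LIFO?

FIFO COGS: 177 @ $8 + 310 @ $6 + 300 @ $4 + 312 @ $3 + 87 @ $3 = $5,673
LIFO COGS: 376 @ $2 + 201 @ $1 + 382 @ $3 + 227 @ $3 = $2,780
Difference = |$5,673 − $2,780| = $2,893

$2,893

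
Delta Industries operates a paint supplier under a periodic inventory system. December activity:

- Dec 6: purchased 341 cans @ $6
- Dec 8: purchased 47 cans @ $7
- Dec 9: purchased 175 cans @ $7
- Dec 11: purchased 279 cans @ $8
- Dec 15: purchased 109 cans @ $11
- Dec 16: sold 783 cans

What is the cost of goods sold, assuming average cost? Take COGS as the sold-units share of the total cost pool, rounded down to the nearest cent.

Dec 16, sell 783: 783/951 × $7,031.00 → $5,788.93
Ending inventory (cost pool remaining) = $1,242.07

COGS = $5,788.93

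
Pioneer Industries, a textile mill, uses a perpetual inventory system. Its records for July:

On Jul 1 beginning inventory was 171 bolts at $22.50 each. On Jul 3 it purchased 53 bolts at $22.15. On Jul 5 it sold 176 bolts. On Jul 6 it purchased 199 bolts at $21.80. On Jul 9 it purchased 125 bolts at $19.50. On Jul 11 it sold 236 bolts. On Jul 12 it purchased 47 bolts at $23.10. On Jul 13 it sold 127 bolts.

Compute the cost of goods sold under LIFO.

COGS = $11,628.45

Jul 5, 176 sold [LIFO — newest first]: 53 @ $22.15 + 123 @ $22.50 = $3,941.45
Jul 11, 236 sold [LIFO — newest first]: 125 @ $19.50 + 111 @ $21.80 = $4,857.30
Jul 13, 127 sold [LIFO — newest first]: 47 @ $23.10 + 80 @ $21.80 = $2,829.70
Total COGS = $3,941.45 + $4,857.30 + $2,829.70 = $11,628.45
Ending inventory: 48 @ $22.50 + 8 @ $21.80 = $1,254.40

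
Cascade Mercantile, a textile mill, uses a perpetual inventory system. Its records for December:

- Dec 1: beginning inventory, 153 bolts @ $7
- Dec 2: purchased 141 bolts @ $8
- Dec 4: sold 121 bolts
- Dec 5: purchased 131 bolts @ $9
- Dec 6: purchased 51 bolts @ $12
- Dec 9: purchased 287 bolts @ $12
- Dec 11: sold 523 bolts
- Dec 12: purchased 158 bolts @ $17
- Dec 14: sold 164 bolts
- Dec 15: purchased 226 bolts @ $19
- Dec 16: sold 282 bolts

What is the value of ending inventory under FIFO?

Ending inventory = $1,083

Dec 4, 121 sold [FIFO — oldest first]: 121 @ $7 = $847
Dec 11, 523 sold [FIFO — oldest first]: 32 @ $7 + 141 @ $8 + 131 @ $9 + 51 @ $12 + 168 @ $12 = $5,159
Dec 14, 164 sold [FIFO — oldest first]: 119 @ $12 + 45 @ $17 = $2,193
Dec 16, 282 sold [FIFO — oldest first]: 113 @ $17 + 169 @ $19 = $5,132
Total COGS = $847 + $5,159 + $2,193 + $5,132 = $13,331
Ending inventory: 57 @ $19 = $1,083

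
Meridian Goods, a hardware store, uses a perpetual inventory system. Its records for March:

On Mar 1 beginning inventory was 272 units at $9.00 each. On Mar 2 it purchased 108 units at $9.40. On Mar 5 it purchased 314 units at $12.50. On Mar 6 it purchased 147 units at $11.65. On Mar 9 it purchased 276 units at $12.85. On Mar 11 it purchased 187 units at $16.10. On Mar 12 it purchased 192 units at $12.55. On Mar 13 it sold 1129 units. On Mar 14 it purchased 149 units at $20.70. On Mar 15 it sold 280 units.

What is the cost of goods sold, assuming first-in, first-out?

COGS = $16,975.80

Mar 13, 1129 sold [FIFO — oldest first]: 272 @ $9.00 + 108 @ $9.40 + 314 @ $12.50 + 147 @ $11.65 + 276 @ $12.85 + 12 @ $16.10 = $12,840.55
Mar 15, 280 sold [FIFO — oldest first]: 175 @ $16.10 + 105 @ $12.55 = $4,135.25
Total COGS = $12,840.55 + $4,135.25 = $16,975.80
Ending inventory: 87 @ $12.55 + 149 @ $20.70 = $4,176.15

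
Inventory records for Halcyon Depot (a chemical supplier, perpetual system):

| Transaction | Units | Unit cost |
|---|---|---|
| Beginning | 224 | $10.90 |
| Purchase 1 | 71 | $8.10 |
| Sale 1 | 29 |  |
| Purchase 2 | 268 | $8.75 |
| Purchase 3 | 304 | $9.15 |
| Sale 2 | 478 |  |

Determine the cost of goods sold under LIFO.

Sale 1 (29) [LIFO — newest first]: 29 @ $8.10 = $234.90
Sale 2 (478) [LIFO — newest first]: 304 @ $9.15 + 174 @ $8.75 = $4,304.10
Total COGS = $234.90 + $4,304.10 = $4,539.00
Ending inventory: 224 @ $10.90 + 42 @ $8.10 + 94 @ $8.75 = $3,604.30
Check: goods available $8,143.30 = COGS $4,539.00 + ending $3,604.30

COGS = $4,539.00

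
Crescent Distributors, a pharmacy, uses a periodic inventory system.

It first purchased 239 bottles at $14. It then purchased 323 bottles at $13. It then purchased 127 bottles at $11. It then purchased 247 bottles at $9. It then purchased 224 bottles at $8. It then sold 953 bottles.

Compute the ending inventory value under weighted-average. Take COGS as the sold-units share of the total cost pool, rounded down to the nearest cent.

Sale 1, sell 953: 953/1160 × $12,957.00 → $10,644.84
Ending inventory (cost pool remaining) = $2,312.16
Check: goods available $12,957.00 = COGS $10,644.84 + ending $2,312.16

Ending inventory = $2,312.16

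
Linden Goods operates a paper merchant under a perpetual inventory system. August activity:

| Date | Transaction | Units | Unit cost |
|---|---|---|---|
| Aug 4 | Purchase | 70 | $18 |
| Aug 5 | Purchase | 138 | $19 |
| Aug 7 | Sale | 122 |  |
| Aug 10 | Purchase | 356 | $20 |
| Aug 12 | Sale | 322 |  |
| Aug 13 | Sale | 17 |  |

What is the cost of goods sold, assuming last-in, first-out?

Aug 7, 122 sold [LIFO — newest first]: 122 @ $19 = $2,318
Aug 12, 322 sold [LIFO — newest first]: 322 @ $20 = $6,440
Aug 13, 17 sold [LIFO — newest first]: 17 @ $20 = $340
Total COGS = $2,318 + $6,440 + $340 = $9,098
Ending inventory: 70 @ $18 + 16 @ $19 + 17 @ $20 = $1,904

COGS = $9,098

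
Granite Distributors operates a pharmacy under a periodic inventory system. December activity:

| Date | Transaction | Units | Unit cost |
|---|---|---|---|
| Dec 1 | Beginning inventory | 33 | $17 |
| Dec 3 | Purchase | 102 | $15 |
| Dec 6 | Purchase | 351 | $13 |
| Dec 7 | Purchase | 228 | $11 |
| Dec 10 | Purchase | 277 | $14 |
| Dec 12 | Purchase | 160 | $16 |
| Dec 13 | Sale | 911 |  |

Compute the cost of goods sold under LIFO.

Dec 13, 911 sold [LIFO — newest first]: 160 @ $16 + 277 @ $14 + 228 @ $11 + 246 @ $13 = $12,144
Ending inventory: 33 @ $17 + 102 @ $15 + 105 @ $13 = $3,456
Check: goods available $15,600 = COGS $12,144 + ending $3,456

COGS = $12,144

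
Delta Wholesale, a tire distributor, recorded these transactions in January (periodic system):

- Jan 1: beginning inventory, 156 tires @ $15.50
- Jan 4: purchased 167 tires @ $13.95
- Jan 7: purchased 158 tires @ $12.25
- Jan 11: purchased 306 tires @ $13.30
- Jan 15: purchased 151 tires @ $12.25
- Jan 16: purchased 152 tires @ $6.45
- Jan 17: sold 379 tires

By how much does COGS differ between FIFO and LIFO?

FIFO COGS: 156 @ $15.50 + 167 @ $13.95 + 56 @ $12.25 = $5,433.65
LIFO COGS: 152 @ $6.45 + 151 @ $12.25 + 76 @ $13.30 = $3,840.95
Difference = |$5,433.65 − $3,840.95| = $1,592.70

$1,592.70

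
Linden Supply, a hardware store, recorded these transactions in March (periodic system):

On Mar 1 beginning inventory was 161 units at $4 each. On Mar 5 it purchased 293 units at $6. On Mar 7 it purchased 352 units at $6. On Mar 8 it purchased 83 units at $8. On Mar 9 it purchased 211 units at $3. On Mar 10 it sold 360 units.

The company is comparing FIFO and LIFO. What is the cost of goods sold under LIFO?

COGS = $1,693

FIFO COGS: 161 @ $4 + 199 @ $6 = $1,838
LIFO COGS: 211 @ $3 + 83 @ $8 + 66 @ $6 = $1,693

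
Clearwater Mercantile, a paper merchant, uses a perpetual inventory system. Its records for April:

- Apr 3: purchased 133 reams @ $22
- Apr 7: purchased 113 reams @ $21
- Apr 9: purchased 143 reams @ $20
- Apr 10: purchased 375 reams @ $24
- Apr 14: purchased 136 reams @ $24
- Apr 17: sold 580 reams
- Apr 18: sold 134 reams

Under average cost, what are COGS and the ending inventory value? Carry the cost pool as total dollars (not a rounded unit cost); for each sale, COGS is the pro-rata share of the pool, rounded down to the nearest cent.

COGS = $16,202.24; ending inventory = $4,220.76

After Apr 3: 133 on hand, pool $2,926.00 (≈ $22.0000 each)
After Apr 7: 246 on hand, pool $5,299.00 (≈ $21.5407 each)
After Apr 9: 389 on hand, pool $8,159.00 (≈ $20.9743 each)
After Apr 10: 764 on hand, pool $17,159.00 (≈ $22.4594 each)
After Apr 14: 900 on hand, pool $20,423.00 (≈ $22.6922 each)
Apr 17, sell 580: 580/900 × $20,423.00 → $13,161.48
Apr 18, sell 134: 134/320 × $7,261.52 → $3,040.76
Total COGS = $13,161.48 + $3,040.76 = $16,202.24
Ending inventory (cost pool remaining) = $4,220.76
Check: goods available $20,423.00 = COGS $16,202.24 + ending $4,220.76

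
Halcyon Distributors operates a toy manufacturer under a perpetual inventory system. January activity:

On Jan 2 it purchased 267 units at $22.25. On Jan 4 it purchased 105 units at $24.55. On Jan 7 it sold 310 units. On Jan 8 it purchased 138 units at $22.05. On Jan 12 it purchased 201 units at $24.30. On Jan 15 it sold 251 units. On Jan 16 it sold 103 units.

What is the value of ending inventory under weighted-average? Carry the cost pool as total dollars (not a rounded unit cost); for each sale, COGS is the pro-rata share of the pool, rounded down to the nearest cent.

Ending inventory = $1,095.53

After Jan 2: 267 on hand, pool $5,940.75 (≈ $22.2500 each)
After Jan 4: 372 on hand, pool $8,518.50 (≈ $22.8992 each)
Jan 7, sell 310: 310/372 × $8,518.50 → $7,098.75
After Jan 8: 200 on hand, pool $4,462.65 (≈ $22.3132 each)
After Jan 12: 401 on hand, pool $9,346.95 (≈ $23.3091 each)
Jan 15, sell 251: 251/401 × $9,346.95 → $5,850.58
Jan 16, sell 103: 103/150 × $3,496.37 → $2,400.84
Total COGS = $7,098.75 + $5,850.58 + $2,400.84 = $15,350.17
Ending inventory (cost pool remaining) = $1,095.53
Check: goods available $16,445.70 = COGS $15,350.17 + ending $1,095.53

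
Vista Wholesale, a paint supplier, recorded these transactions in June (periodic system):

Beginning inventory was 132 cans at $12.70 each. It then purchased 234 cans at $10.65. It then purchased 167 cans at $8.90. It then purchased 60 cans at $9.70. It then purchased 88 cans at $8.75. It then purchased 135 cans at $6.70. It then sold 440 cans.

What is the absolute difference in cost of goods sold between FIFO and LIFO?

FIFO COGS: 132 @ $12.70 + 234 @ $10.65 + 74 @ $8.90 = $4,827.10
LIFO COGS: 135 @ $6.70 + 88 @ $8.75 + 60 @ $9.70 + 157 @ $8.90 = $3,653.80
Difference = |$4,827.10 − $3,653.80| = $1,173.30

$1,173.30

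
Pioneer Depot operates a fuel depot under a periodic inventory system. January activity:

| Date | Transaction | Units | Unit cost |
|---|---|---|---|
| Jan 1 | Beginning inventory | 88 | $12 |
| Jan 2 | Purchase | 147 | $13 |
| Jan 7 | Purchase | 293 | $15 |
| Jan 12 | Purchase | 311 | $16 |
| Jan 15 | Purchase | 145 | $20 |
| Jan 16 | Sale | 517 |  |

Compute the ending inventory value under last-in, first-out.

Ending inventory = $6,447

Jan 16, 517 sold [LIFO — newest first]: 145 @ $20 + 311 @ $16 + 61 @ $15 = $8,791
Ending inventory: 88 @ $12 + 147 @ $13 + 232 @ $15 = $6,447
Check: goods available $15,238 = COGS $8,791 + ending $6,447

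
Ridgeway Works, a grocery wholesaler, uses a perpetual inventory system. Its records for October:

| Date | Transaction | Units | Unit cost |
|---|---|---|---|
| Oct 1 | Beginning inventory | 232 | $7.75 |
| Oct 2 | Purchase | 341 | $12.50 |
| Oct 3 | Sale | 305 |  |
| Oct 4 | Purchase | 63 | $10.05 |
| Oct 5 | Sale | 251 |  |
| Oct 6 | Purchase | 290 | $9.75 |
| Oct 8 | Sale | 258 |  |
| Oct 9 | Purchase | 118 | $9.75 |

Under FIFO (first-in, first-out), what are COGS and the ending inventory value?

COGS = $8,429.15; ending inventory = $2,242.50

Oct 3, 305 sold [FIFO — oldest first]: 232 @ $7.75 + 73 @ $12.50 = $2,710.50
Oct 5, 251 sold [FIFO — oldest first]: 251 @ $12.50 = $3,137.50
Oct 8, 258 sold [FIFO — oldest first]: 17 @ $12.50 + 63 @ $10.05 + 178 @ $9.75 = $2,581.15
Total COGS = $2,710.50 + $3,137.50 + $2,581.15 = $8,429.15
Ending inventory: 112 @ $9.75 + 118 @ $9.75 = $2,242.50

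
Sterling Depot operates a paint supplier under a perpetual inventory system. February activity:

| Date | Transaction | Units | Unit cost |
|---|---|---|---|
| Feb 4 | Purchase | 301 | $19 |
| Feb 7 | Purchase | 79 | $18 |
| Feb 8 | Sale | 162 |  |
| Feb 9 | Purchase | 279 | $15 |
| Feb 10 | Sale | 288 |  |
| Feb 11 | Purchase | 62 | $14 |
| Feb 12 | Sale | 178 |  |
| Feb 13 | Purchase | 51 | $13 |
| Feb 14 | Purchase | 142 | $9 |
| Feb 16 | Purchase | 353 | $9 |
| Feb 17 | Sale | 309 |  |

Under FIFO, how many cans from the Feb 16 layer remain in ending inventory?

330

Feb 8, 162 sold [FIFO — oldest first]: 162 @ $19 = $3,078
Feb 10, 288 sold [FIFO — oldest first]: 139 @ $19 + 79 @ $18 + 70 @ $15 = $5,113
Feb 12, 178 sold [FIFO — oldest first]: 178 @ $15 = $2,670
Feb 17, 309 sold [FIFO — oldest first]: 31 @ $15 + 62 @ $14 + 51 @ $13 + 142 @ $9 + 23 @ $9 = $3,481
Total COGS = $3,078 + $5,113 + $2,670 + $3,481 = $14,342
Ending inventory: 330 @ $9 = $2,970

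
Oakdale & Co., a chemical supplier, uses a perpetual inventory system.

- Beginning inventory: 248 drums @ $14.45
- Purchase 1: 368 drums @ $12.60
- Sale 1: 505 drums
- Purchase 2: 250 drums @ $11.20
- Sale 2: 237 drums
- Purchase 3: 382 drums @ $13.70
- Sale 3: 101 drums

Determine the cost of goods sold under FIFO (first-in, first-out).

COGS = $10,762.80

Sale 1 (505) [FIFO — oldest first]: 248 @ $14.45 + 257 @ $12.60 = $6,821.80
Sale 2 (237) [FIFO — oldest first]: 111 @ $12.60 + 126 @ $11.20 = $2,809.80
Sale 3 (101) [FIFO — oldest first]: 101 @ $11.20 = $1,131.20
Total COGS = $6,821.80 + $2,809.80 + $1,131.20 = $10,762.80
Ending inventory: 23 @ $11.20 + 382 @ $13.70 = $5,491.00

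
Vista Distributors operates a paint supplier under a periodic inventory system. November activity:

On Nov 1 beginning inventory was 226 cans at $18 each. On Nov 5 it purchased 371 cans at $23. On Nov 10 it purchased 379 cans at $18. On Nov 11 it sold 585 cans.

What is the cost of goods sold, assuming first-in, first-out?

COGS = $12,325

Nov 11, 585 sold [FIFO — oldest first]: 226 @ $18 + 359 @ $23 = $12,325
Ending inventory: 12 @ $23 + 379 @ $18 = $7,098
Check: goods available $19,423 = COGS $12,325 + ending $7,098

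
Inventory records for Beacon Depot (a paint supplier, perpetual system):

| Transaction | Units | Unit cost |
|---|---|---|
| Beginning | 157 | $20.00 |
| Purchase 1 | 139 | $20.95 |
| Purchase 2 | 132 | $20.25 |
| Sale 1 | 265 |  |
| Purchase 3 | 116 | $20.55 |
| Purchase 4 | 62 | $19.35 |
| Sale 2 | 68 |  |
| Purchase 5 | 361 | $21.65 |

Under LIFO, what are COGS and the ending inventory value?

COGS = $6,782.35; ending inventory = $13,341.85

Sale 1 (265) [LIFO — newest first]: 132 @ $20.25 + 133 @ $20.95 = $5,459.35
Sale 2 (68) [LIFO — newest first]: 62 @ $19.35 + 6 @ $20.55 = $1,323.00
Total COGS = $5,459.35 + $1,323.00 = $6,782.35
Ending inventory: 157 @ $20.00 + 6 @ $20.95 + 110 @ $20.55 + 361 @ $21.65 = $13,341.85
Check: goods available $20,124.20 = COGS $6,782.35 + ending $13,341.85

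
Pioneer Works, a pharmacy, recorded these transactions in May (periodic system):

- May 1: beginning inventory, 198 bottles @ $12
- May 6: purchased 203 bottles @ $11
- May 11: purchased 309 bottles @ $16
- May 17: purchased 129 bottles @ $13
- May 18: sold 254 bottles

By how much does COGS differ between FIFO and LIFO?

$685

FIFO COGS: 198 @ $12 + 56 @ $11 = $2,992
LIFO COGS: 129 @ $13 + 125 @ $16 = $3,677
Difference = |$2,992 − $3,677| = $685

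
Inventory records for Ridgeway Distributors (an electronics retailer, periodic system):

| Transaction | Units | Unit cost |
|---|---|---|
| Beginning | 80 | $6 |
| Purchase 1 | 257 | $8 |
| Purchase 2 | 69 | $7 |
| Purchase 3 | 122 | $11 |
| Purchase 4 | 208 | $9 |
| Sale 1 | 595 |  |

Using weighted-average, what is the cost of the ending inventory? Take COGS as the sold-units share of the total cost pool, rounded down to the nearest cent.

Ending inventory = $1,194.10

Sale 1, sell 595: 595/736 × $6,233.00 → $5,038.90
Ending inventory (cost pool remaining) = $1,194.10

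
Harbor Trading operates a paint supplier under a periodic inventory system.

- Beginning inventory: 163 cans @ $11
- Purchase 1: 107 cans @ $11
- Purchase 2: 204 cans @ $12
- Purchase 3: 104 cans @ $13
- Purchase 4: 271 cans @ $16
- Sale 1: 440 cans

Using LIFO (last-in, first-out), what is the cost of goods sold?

Sale 1 (440) [LIFO — newest first]: 271 @ $16 + 104 @ $13 + 65 @ $12 = $6,468
Ending inventory: 163 @ $11 + 107 @ $11 + 139 @ $12 = $4,638
Check: goods available $11,106 = COGS $6,468 + ending $4,638

COGS = $6,468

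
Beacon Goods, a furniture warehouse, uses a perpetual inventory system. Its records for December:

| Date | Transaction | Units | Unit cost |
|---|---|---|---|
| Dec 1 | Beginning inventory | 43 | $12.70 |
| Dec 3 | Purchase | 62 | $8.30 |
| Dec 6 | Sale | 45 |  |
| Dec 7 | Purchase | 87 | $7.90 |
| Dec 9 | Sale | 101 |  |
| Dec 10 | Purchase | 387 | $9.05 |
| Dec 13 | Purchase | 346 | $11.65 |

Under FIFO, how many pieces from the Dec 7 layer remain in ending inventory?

Dec 6, 45 sold [FIFO — oldest first]: 43 @ $12.70 + 2 @ $8.30 = $562.70
Dec 9, 101 sold [FIFO — oldest first]: 60 @ $8.30 + 41 @ $7.90 = $821.90
Total COGS = $562.70 + $821.90 = $1,384.60
Ending inventory: 46 @ $7.90 + 387 @ $9.05 + 346 @ $11.65 = $7,896.65

46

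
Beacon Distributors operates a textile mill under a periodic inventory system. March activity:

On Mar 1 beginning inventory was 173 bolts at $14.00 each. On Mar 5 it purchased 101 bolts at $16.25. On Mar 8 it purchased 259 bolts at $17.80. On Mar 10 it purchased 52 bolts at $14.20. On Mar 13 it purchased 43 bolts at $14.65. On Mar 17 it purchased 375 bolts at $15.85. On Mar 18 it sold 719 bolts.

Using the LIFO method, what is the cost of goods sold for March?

COGS = $11,744.30

Mar 18, 719 sold [LIFO — newest first]: 375 @ $15.85 + 43 @ $14.65 + 52 @ $14.20 + 249 @ $17.80 = $11,744.30
Ending inventory: 173 @ $14.00 + 101 @ $16.25 + 10 @ $17.80 = $4,241.25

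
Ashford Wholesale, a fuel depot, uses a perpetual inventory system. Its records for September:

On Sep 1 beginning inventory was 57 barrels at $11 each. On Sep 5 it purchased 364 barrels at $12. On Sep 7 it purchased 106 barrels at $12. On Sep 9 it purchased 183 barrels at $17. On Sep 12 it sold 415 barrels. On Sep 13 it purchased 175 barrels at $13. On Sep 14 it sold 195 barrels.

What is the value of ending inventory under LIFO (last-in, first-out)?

Ending inventory = $3,243

Sep 12, 415 sold [LIFO — newest first]: 183 @ $17 + 106 @ $12 + 126 @ $12 = $5,895
Sep 14, 195 sold [LIFO — newest first]: 175 @ $13 + 20 @ $12 = $2,515
Total COGS = $5,895 + $2,515 = $8,410
Ending inventory: 57 @ $11 + 218 @ $12 = $3,243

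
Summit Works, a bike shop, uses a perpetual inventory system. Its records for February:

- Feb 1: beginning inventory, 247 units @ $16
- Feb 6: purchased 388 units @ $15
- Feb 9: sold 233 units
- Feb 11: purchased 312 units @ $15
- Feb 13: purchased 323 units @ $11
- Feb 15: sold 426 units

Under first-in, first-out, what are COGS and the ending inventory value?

COGS = $10,132; ending inventory = $7,873

Feb 9, 233 sold [FIFO — oldest first]: 233 @ $16 = $3,728
Feb 15, 426 sold [FIFO — oldest first]: 14 @ $16 + 388 @ $15 + 24 @ $15 = $6,404
Total COGS = $3,728 + $6,404 = $10,132
Ending inventory: 288 @ $15 + 323 @ $11 = $7,873
Check: goods available $18,005 = COGS $10,132 + ending $7,873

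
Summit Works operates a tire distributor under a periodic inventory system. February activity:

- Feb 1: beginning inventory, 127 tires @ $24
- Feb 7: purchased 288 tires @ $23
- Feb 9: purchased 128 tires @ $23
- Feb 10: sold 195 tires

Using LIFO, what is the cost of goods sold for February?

COGS = $4,485

Feb 10, 195 sold [LIFO — newest first]: 128 @ $23 + 67 @ $23 = $4,485
Ending inventory: 127 @ $24 + 221 @ $23 = $8,131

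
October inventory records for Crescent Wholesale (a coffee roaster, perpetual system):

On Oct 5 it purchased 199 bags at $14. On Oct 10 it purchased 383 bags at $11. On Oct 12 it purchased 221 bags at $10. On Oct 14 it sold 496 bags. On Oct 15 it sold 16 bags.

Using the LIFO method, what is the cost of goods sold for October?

Oct 14, 496 sold [LIFO — newest first]: 221 @ $10 + 275 @ $11 = $5,235
Oct 15, 16 sold [LIFO — newest first]: 16 @ $11 = $176
Total COGS = $5,235 + $176 = $5,411
Ending inventory: 199 @ $14 + 92 @ $11 = $3,798

COGS = $5,411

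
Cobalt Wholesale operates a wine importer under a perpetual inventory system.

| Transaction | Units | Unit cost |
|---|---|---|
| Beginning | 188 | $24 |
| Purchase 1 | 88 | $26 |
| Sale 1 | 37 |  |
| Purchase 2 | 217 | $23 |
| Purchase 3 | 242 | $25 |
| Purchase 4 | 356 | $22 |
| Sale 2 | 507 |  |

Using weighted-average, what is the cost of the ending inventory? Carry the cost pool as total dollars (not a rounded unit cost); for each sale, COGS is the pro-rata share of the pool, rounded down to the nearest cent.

Ending inventory = $12,850.57

After Beginning: 188 on hand, pool $4,512.00 (≈ $24.0000 each)
After Purchase 1: 276 on hand, pool $6,800.00 (≈ $24.6377 each)
Sale 1, sell 37: 37/276 × $6,800.00 → $911.59
After Purchase 2: 456 on hand, pool $10,879.41 (≈ $23.8584 each)
After Purchase 3: 698 on hand, pool $16,929.41 (≈ $24.2542 each)
After Purchase 4: 1054 on hand, pool $24,761.41 (≈ $23.4928 each)
Sale 2, sell 507: 507/1054 × $24,761.41 → $11,910.84
Total COGS = $911.59 + $11,910.84 = $12,822.43
Ending inventory (cost pool remaining) = $12,850.57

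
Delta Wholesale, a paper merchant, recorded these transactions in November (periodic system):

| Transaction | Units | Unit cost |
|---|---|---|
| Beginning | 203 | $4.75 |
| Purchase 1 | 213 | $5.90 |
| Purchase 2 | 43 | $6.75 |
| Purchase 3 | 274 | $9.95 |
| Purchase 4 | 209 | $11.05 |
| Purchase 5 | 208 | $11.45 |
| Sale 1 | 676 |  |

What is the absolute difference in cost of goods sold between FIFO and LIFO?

FIFO COGS: 203 @ $4.75 + 213 @ $5.90 + 43 @ $6.75 + 217 @ $9.95 = $4,670.35
LIFO COGS: 208 @ $11.45 + 209 @ $11.05 + 259 @ $9.95 = $7,268.10
Difference = |$4,670.35 − $7,268.10| = $2,597.75

$2,597.75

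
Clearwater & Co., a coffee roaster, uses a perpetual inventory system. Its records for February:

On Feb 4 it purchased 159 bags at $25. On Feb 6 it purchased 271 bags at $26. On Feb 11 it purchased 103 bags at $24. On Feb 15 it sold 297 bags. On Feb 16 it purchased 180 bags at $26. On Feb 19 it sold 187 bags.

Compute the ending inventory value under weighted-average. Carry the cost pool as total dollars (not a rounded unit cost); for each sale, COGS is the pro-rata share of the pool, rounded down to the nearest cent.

After Feb 4: 159 on hand, pool $3,975.00 (≈ $25.0000 each)
After Feb 6: 430 on hand, pool $11,021.00 (≈ $25.6302 each)
After Feb 11: 533 on hand, pool $13,493.00 (≈ $25.3152 each)
Feb 15, sell 297: 297/533 × $13,493.00 → $7,518.61
After Feb 16: 416 on hand, pool $10,654.39 (≈ $25.6115 each)
Feb 19, sell 187: 187/416 × $10,654.39 → $4,789.35
Total COGS = $7,518.61 + $4,789.35 = $12,307.96
Ending inventory (cost pool remaining) = $5,865.04

Ending inventory = $5,865.04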